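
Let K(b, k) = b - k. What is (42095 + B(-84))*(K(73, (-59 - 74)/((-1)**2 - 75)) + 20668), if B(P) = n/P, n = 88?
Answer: 64601630813/74 ≈ 8.7299e+8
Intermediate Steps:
B(P) = 88/P
(42095 + B(-84))*(K(73, (-59 - 74)/((-1)**2 - 75)) + 20668) = (42095 + 88/(-84))*((73 - (-59 - 74)/((-1)**2 - 75)) + 20668) = (42095 + 88*(-1/84))*((73 - (-133)/(1 - 75)) + 20668) = (42095 - 22/21)*((73 - (-133)/(-74)) + 20668) = 883973*((73 - (-133)*(-1)/74) + 20668)/21 = 883973*((73 - 1*133/74) + 20668)/21 = 883973*((73 - 133/74) + 20668)/21 = 883973*(5269/74 + 20668)/21 = (883973/21)*(1534701/74) = 64601630813/74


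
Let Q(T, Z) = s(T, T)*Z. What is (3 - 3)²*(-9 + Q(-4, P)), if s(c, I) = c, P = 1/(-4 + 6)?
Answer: 0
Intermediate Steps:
P = ½ (P = 1/2 = ½ ≈ 0.50000)
Q(T, Z) = T*Z
(3 - 3)²*(-9 + Q(-4, P)) = (3 - 3)²*(-9 - 4*½) = 0²*(-9 - 2) = 0*(-11) = 0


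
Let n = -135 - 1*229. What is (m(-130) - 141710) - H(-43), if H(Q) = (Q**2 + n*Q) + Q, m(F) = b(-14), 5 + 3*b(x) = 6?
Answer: -477503/3 ≈ -1.5917e+5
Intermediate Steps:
b(x) = 1/3 (b(x) = -5/3 + (1/3)*6 = -5/3 + 2 = 1/3)
m(F) = 1/3
n = -364 (n = -135 - 229 = -364)
H(Q) = Q**2 - 363*Q (H(Q) = (Q**2 - 364*Q) + Q = Q**2 - 363*Q)
(m(-130) - 141710) - H(-43) = (1/3 - 141710) - (-43)*(-363 - 43) = -425129/3 - (-43)*(-406) = -425129/3 - 1*17458 = -425129/3 - 17458 = -477503/3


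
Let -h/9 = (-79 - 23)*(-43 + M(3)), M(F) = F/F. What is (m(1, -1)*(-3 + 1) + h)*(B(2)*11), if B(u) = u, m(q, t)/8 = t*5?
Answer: -846472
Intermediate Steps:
m(q, t) = 40*t (m(q, t) = 8*(t*5) = 8*(5*t) = 40*t)
M(F) = 1
h = -38556 (h = -9*(-79 - 23)*(-43 + 1) = -(-918)*(-42) = -9*4284 = -38556)
(m(1, -1)*(-3 + 1) + h)*(B(2)*11) = ((40*(-1))*(-3 + 1) - 38556)*(2*11) = (-40*(-2) - 38556)*22 = (80 - 38556)*22 = -38476*22 = -846472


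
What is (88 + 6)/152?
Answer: 47/76 ≈ 0.61842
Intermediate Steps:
(88 + 6)/152 = 94*(1/152) = 47/76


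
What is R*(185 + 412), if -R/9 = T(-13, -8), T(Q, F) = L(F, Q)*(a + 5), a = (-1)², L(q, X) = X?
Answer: 419094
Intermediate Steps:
a = 1
T(Q, F) = 6*Q (T(Q, F) = Q*(1 + 5) = Q*6 = 6*Q)
R = 702 (R = -54*(-13) = -9*(-78) = 702)
R*(185 + 412) = 702*(185 + 412) = 702*597 = 419094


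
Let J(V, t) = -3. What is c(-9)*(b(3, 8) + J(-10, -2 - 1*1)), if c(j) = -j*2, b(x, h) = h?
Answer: 90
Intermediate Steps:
c(j) = -2*j
c(-9)*(b(3, 8) + J(-10, -2 - 1*1)) = (-2*(-9))*(8 - 3) = 18*5 = 90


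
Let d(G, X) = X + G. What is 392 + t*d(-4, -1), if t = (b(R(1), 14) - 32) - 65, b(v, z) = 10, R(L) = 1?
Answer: 827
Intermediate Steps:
d(G, X) = G + X
t = -87 (t = (10 - 32) - 65 = -22 - 65 = -87)
392 + t*d(-4, -1) = 392 - 87*(-4 - 1) = 392 - 87*(-5) = 392 + 435 = 827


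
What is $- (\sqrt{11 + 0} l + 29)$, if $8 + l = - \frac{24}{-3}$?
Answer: $-29$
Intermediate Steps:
$l = 0$ ($l = -8 - \frac{24}{-3} = -8 - -8 = -8 + 8 = 0$)
$- (\sqrt{11 + 0} l + 29) = - (\sqrt{11 + 0} \cdot 0 + 29) = - (\sqrt{11} \cdot 0 + 29) = - (0 + 29) = \left(-1\right) 29 = -29$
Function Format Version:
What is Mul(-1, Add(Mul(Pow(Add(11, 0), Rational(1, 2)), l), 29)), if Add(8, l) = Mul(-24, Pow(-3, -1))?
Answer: -29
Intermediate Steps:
l = 0 (l = Add(-8, Mul(-24, Pow(-3, -1))) = Add(-8, Mul(-24, Rational(-1, 3))) = Add(-8, 8) = 0)
Mul(-1, Add(Mul(Pow(Add(11, 0), Rational(1, 2)), l), 29)) = Mul(-1, Add(Mul(Pow(Add(11, 0), Rational(1, 2)), 0), 29)) = Mul(-1, Add(Mul(Pow(11, Rational(1, 2)), 0), 29)) = Mul(-1, Add(0, 29)) = Mul(-1, 29) = -29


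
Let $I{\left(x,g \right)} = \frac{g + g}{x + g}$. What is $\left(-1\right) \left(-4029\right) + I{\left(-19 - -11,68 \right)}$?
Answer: $\frac{60469}{15} \approx 4031.3$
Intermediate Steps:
$I{\left(x,g \right)} = \frac{2 g}{g + x}$
$\left(-1\right) \left(-4029\right) + I{\left(-19 - -11,68 \right)} = \left(-1\right) \left(-4029\right) + 2 \cdot 68 \frac{1}{68 - 8} = 4029 + 2 \cdot 68 \frac{1}{68 + \left(-19 + 11\right)} = 4029 + 2 \cdot 68 \frac{1}{68 - 8} = 4029 + 2 \cdot 68 \cdot \frac{1}{60} = 4029 + \frac{34}{15} = \frac{60469}{15}$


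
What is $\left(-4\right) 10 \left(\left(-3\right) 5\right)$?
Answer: $600$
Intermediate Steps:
$\left(-4\right) 10 \left(\left(-3\right) 5\right) = \left(-40\right) \left(-15\right) = 600$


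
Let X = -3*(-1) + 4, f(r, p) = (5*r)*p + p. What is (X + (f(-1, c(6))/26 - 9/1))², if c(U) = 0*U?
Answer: 4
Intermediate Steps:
c(U) = 0
f(r, p) = p + 5*p*r (f(r, p) = 5*p*r + p = p + 5*p*r)
X = 7 (X = 3 + 4 = 7)
(X + (f(-1, c(6))/26 - 9/1))² = (7 + ((0*(1 + 5*(-1)))/26 - 9/1))² = (7 + ((0*(1 - 5))*(1/26) - 9*1))² = (7 + ((0*(-4))*(1/26) - 9))² = (7 + (0*(1/26) - 9))² = (7 + (0 - 9))² = (7 - 9)² = (-2)² = 4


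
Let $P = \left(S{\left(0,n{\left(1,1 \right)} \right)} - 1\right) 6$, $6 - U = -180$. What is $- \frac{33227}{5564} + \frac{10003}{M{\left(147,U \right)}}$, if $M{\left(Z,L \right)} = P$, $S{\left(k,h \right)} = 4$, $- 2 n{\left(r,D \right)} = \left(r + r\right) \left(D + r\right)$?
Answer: $\frac{27529303}{50076} \approx 549.75$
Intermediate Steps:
$U = 186$ ($U = 6 - -180 = 6 + 180 = 186$)
$n{\left(r,D \right)} = - r \left(D + r\right)$ ($n{\left(r,D \right)} = - \frac{\left(r + r\right) \left(D + r\right)}{2} = - \frac{2 r \left(D + r\right)}{2} = - r \left(D + r\right)$)
$P = 18$ ($P = \left(4 - 1\right) 6 = 3 \cdot 6 = 18$)
$M{\left(Z,L \right)} = 18$
$- \frac{33227}{5564} + \frac{10003}{M{\left(147,U \right)}} = - \frac{33227}{5564} + \frac{10003}{18} = \frac{27529303}{50076}$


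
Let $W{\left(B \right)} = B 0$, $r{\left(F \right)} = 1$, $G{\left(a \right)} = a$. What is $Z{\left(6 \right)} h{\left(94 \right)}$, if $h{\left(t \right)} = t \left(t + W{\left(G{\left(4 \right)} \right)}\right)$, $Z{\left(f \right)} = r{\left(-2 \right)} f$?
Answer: $53016$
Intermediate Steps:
$W{\left(B \right)} = 0$
$Z{\left(f \right)} = f$ ($Z{\left(f \right)} = 1 f = f$)
$h{\left(t \right)} = t^{2}$ ($h{\left(t \right)} = t \left(t + 0\right) = t t = t^{2}$)
$Z{\left(6 \right)} h{\left(94 \right)} = 6 \cdot 94^{2} = 6 \cdot 8836 = 53016$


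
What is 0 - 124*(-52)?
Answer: 6448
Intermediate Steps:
0 - 124*(-52) = 0 + 6448 = 6448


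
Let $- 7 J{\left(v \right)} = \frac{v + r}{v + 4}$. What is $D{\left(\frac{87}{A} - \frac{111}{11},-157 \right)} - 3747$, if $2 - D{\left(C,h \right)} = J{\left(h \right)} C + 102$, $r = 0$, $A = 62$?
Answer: $- \frac{936954553}{243474} \approx -3848.3$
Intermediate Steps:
$J{\left(v \right)} = - \frac{v}{7 \left(4 + v\right)}$ ($J{\left(v \right)} = - \frac{\left(v + 0\right) \frac{1}{v + 4}}{7} = - \frac{v \frac{1}{4 + v}}{7} = - \frac{v}{7 \left(4 + v\right)}$)
$D{\left(C,h \right)} = -100 + \frac{C h}{28 + 7 h}$ ($D{\left(C,h \right)} = 2 - \left(- \frac{h}{28 + 7 h} C + 102\right) = 2 - \left(- \frac{C h}{28 + 7 h} + 102\right) = 2 - \left(102 - \frac{C h}{28 + 7 h}\right) = 2 + \left(-102 + \frac{C h}{28 + 7 h}\right) = -100 + \frac{C h}{28 + 7 h}$)
$D{\left(\frac{87}{A} - \frac{111}{11},-157 \right)} - 3747 = \frac{-2800 - -109900 + \left(\frac{87}{62} - \frac{111}{11}\right) \left(-157\right)}{7 \left(4 - 157\right)} - 3747 = \frac{-2800 + 109900 + \left(87 \cdot \frac{1}{62} - \frac{111}{11}\right) \left(-157\right)}{7 \left(-153\right)} - 3747 = \frac{1}{7} \left(- \frac{1}{153}\right) \left(-2800 + 109900 + \left(\frac{87}{62} - \frac{111}{11}\right) \left(-157\right)\right) - 3747 = \frac{1}{7} \left(- \frac{1}{153}\right) \left(-2800 + 109900 - - \frac{930225}{682}\right) - 3747 = \frac{1}{7} \left(- \frac{1}{153}\right) \left(-2800 + 109900 + \frac{930225}{682}\right) - 3747 = \frac{1}{7} \left(- \frac{1}{153}\right) \frac{73972425}{682} - 3747 = - \frac{24657475}{243474} - 3747 = - \frac{936954553}{243474}$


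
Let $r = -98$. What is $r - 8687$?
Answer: $-8785$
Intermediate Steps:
$r - 8687 = -98 - 8687 = -8785$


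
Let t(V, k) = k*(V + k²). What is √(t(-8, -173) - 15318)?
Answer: I*√5191651 ≈ 2278.5*I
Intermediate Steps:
√(t(-8, -173) - 15318) = √(-173*(-8 + (-173)²) - 15318) = √(-173*(-8 + 29929) - 15318) = √(-173*29921 - 15318) = √(-5176333 - 15318) = √(-5191651) = I*√5191651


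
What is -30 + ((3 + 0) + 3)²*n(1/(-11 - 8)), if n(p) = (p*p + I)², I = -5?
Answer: 113249346/130321 ≈ 869.00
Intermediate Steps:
n(p) = (-5 + p²)² (n(p) = (p*p - 5)² = (p² - 5)² = (-5 + p²)²)
-30 + ((3 + 0) + 3)²*n(1/(-11 - 8)) = -30 + ((3 + 0) + 3)²*(-5 + (1/(-11 - 8))²)² = -30 + (3 + 3)²*(-5 + (1/(-19))²)² = -30 + 6²*(-5 + (-1/19)²)² = -30 + 36*(-5 + 1/361)² = -30 + 36*(-1804/361)² = -30 + 36*(3254416/130321) = -30 + 117158976/130321 = 113249346/130321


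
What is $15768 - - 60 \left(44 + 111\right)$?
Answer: $25068$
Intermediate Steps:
$15768 - - 60 \left(44 + 111\right) = 15768 - \left(-60\right) 155 = 15768 - -9300 = 15768 + 9300 = 25068$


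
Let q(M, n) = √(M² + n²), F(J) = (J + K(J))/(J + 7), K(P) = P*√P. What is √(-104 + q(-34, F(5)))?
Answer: √(-3744 + 3*√2*√(83307 + 25*√5))/6 ≈ 8.365*I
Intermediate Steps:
K(P) = P^(3/2)
F(J) = (J + J^(3/2))/(7 + J) (F(J) = (J + J^(3/2))/(J + 7) = (J + J^(3/2))/(7 + J))
√(-104 + q(-34, F(5))) = √(-104 + √((-34)² + ((5 + 5^(3/2))/(7 + 5))²)) = √(-104 + √(1156 + ((5 + 5*√5)/12)²)) = √(-104 + √(1156 + (5/12 + 5*√5/12)²))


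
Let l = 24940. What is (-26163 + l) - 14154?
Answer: -15377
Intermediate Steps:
(-26163 + l) - 14154 = (-26163 + 24940) - 14154 = -1223 - 14154 = -15377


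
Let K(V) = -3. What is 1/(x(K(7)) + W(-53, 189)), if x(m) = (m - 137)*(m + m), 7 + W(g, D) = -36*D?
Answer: -1/5971 ≈ -0.00016748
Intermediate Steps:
W(g, D) = -7 - 36*D
x(m) = 2*m*(-137 + m) (x(m) = (-137 + m)*(2*m) = 2*m*(-137 + m))
1/(x(K(7)) + W(-53, 189)) = 1/(2*(-3)*(-137 - 3) + (-7 - 36*189)) = 1/(2*(-3)*(-140) + (-7 - 6804)) = 1/(840 - 6811) = 1/(-5971) = -1/5971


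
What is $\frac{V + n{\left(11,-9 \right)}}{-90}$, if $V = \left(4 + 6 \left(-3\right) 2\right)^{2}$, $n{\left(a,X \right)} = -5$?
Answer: $- \frac{1019}{90} \approx -11.322$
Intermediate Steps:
$V = 1024$ ($V = \left(4 - 36\right)^{2} = \left(-32\right)^{2} = 1024$)
$\frac{V + n{\left(11,-9 \right)}}{-90} = \frac{1024 - 5}{-90} = 1019 \left(- \frac{1}{90}\right) = - \frac{1019}{90}$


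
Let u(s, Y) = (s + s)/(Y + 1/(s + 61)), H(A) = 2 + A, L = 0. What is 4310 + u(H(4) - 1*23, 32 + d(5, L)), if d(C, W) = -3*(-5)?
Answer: 8915894/2069 ≈ 4309.3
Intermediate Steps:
d(C, W) = 15
u(s, Y) = 2*s/(Y + 1/(61 + s)) (u(s, Y) = (2*s)/(Y + 1/(61 + s)) = 2*s/(Y + 1/(61 + s)))
4310 + u(H(4) - 1*23, 32 + d(5, L)) = 4310 + 2*((2 + 4) - 1*23)*(61 + ((2 + 4) - 1*23))/(1 + 61*(32 + 15) + (32 + 15)*((2 + 4) - 1*23)) = 4310 + 2*(6 - 23)*(61 + (6 - 23))/(1 + 61*47 + 47*(6 - 23)) = 4310 + 2*(-17)*(61 - 17)/(1 + 2867 + 47*(-17)) = 4310 + 2*(-17)*44/(1 + 2867 - 799) = 4310 + 2*(-17)*44/2069 = 4310 + 2*(-17)*(1/2069)*44 = 4310 - 1496/2069 = 8915894/2069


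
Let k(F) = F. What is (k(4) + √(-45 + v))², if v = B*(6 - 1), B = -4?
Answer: (4 + I*√65)² ≈ -49.0 + 64.498*I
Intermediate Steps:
v = -20 (v = -4*(6 - 1) = -4*5 = -20)
(k(4) + √(-45 + v))² = (4 + √(-45 - 20))² = (4 + √(-65))² = (4 + I*√65)²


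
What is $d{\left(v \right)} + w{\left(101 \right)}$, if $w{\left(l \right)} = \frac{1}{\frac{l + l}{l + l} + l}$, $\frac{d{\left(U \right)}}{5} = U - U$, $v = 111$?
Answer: $\frac{1}{102} \approx 0.0098039$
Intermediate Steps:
$d{\left(U \right)} = 0$ ($d{\left(U \right)} = 5 \left(U - U\right) = 5 \cdot 0 = 0$)
$w{\left(l \right)} = \frac{1}{1 + l}$ ($w{\left(l \right)} = \frac{1}{\frac{2 l}{2 l} + l} = \frac{1}{2 l \frac{1}{2 l} + l} = \frac{1}{1 + l}$)
$d{\left(v \right)} + w{\left(101 \right)} = 0 + \frac{1}{1 + 101} = 0 + \frac{1}{102} = \frac{1}{102}$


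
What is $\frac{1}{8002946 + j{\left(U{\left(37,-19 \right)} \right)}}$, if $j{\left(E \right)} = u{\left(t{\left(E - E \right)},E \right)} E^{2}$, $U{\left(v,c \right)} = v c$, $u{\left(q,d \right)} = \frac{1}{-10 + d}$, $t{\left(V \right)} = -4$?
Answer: $\frac{713}{5705606289} \approx 1.2496 \cdot 10^{-7}$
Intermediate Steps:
$U{\left(v,c \right)} = c v$
$j{\left(E \right)} = \frac{E^{2}}{-10 + E}$
$\frac{1}{8002946 + j{\left(U{\left(37,-19 \right)} \right)}} = \frac{1}{8002946 + \frac{\left(\left(-19\right) 37\right)^{2}}{-10 - 703}} = \frac{1}{8002946 + \frac{\left(-703\right)^{2}}{-10 - 703}} = \frac{1}{8002946 + \frac{494209}{-713}} = \frac{1}{8002946 + 494209 \left(- \frac{1}{713}\right)} = \frac{1}{8002946 - \frac{494209}{713}} = \frac{1}{\frac{5705606289}{713}} = \frac{713}{5705606289}$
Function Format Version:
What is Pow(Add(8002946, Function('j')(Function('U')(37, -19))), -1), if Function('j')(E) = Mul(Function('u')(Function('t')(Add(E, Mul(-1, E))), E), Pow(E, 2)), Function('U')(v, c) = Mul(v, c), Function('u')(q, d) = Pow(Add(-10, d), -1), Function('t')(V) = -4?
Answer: Rational(713, 5705606289) ≈ 1.2496e-7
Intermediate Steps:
Function('U')(v, c) = Mul(c, v)
Function('j')(E) = Mul(Pow(E, 2), Pow(Add(-10, E), -1)) (Function('j')(E) = Mul(Pow(Add(-10, E), -1), Pow(E, 2)) = Mul(Pow(E, 2), Pow(Add(-10, E), -1)))
Pow(Add(8002946, Function('j')(Function('U')(37, -19))), -1) = Pow(Add(8002946, Mul(Pow(Mul(-19, 37), 2), Pow(Add(-10, Mul(-19, 37)), -1))), -1) = Pow(Add(8002946, Mul(Pow(-703, 2), Pow(Add(-10, -703), -1))), -1) = Pow(Add(8002946, Mul(494209, Pow(-713, -1))), -1) = Pow(Add(8002946, Mul(494209, Rational(-1, 713))), -1) = Pow(Add(8002946, Rational(-494209, 713)), -1) = Pow(Rational(5705606289, 713), -1) = Rational(713, 5705606289)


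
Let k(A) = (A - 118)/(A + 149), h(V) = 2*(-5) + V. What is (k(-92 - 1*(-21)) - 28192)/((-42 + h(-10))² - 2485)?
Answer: -733055/35334 ≈ -20.746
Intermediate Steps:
h(V) = -10 + V
k(A) = (-118 + A)/(149 + A)
(k(-92 - 1*(-21)) - 28192)/((-42 + h(-10))² - 2485) = ((-118 + (-92 - 1*(-21)))/(149 + (-92 - 1*(-21))) - 28192)/((-42 + (-10 - 10))² - 2485) = ((-118 + (-92 + 21))/(149 + (-92 + 21)) - 28192)/((-42 - 20)² - 2485) = ((-118 - 71)/(149 - 71) - 28192)/((-62)² - 2485) = (-189/78 - 28192)/(3844 - 2485) = ((1/78)*(-189) - 28192)/1359 = (-63/26 - 28192)*(1/1359) = -733055/26*1/1359 = -733055/35334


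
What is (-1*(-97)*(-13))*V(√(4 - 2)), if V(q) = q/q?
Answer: -1261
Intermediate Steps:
V(q) = 1
(-1*(-97)*(-13))*V(√(4 - 2)) = (-1*(-97)*(-13))*1 = (97*(-13))*1 = -1261*1 = -1261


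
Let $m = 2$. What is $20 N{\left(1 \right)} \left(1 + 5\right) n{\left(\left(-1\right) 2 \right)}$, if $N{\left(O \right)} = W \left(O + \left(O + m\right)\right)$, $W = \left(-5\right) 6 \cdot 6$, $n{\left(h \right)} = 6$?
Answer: $-518400$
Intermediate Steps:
$W = -180$ ($W = \left(-30\right) 6 = -180$)
$N{\left(O \right)} = -360 - 360 O$ ($N{\left(O \right)} = - 180 \left(O + \left(O + 2\right)\right) = - 180 \left(O + \left(2 + O\right)\right) = - 180 \left(2 + 2 O\right) = -360 - 360 O$)
$20 N{\left(1 \right)} \left(1 + 5\right) n{\left(\left(-1\right) 2 \right)} = 20 \left(-360 - 360\right) \left(1 + 5\right) 6 = 20 \left(-360 - 360\right) 6 \cdot 6 = 20 \left(-720\right) 36 = \left(-14400\right) 36 = -518400$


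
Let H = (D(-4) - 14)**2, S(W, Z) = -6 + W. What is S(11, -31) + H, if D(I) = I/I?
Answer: 174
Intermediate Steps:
D(I) = 1
H = 169 (H = (1 - 14)**2 = (-13)**2 = 169)
S(11, -31) + H = (-6 + 11) + 169 = 5 + 169 = 174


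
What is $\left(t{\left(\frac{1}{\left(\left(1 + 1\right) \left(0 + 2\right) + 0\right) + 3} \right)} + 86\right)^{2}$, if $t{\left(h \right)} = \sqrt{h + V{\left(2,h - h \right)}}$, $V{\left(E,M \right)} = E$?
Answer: $\frac{\left(602 + \sqrt{105}\right)^{2}}{49} \approx 7649.9$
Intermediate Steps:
$t{\left(h \right)} = \sqrt{2 + h}$ ($t{\left(h \right)} = \sqrt{h + 2} = \sqrt{2 + h}$)
$\left(t{\left(\frac{1}{\left(\left(1 + 1\right) \left(0 + 2\right) + 0\right) + 3} \right)} + 86\right)^{2} = \left(\sqrt{2 + \frac{1}{\left(\left(1 + 1\right) \left(0 + 2\right) + 0\right) + 3}} + 86\right)^{2} = \left(\sqrt{2 + \frac{1}{\left(2 \cdot 2 + 0\right) + 3}} + 86\right)^{2} = \left(\sqrt{2 + \frac{1}{\left(4 + 0\right) + 3}} + 86\right)^{2} = \left(\sqrt{2 + \frac{1}{4 + 3}} + 86\right)^{2} = \left(\sqrt{2 + \frac{1}{7}} + 86\right)^{2} = \left(\sqrt{\frac{15}{7}} + 86\right)^{2} = \left(\frac{\sqrt{105}}{7} + 86\right)^{2} = \left(86 + \frac{\sqrt{105}}{7}\right)^{2}$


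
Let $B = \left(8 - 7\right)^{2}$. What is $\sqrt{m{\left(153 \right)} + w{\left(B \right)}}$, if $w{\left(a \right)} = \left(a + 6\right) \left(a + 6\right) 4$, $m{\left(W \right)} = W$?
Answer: $\sqrt{349} \approx 18.682$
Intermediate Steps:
$B = 1$ ($B = 1^{2} = 1$)
$w{\left(a \right)} = 4 \left(6 + a\right)^{2}$ ($w{\left(a \right)} = \left(6 + a\right) \left(6 + a\right) 4 = \left(6 + a\right)^{2} \cdot 4 = 4 \left(6 + a\right)^{2}$)
$\sqrt{m{\left(153 \right)} + w{\left(B \right)}} = \sqrt{153 + 4 \left(6 + 1\right)^{2}} = \sqrt{153 + 4 \cdot 7^{2}} = \sqrt{153 + 4 \cdot 49} = \sqrt{153 + 196} = \sqrt{349}$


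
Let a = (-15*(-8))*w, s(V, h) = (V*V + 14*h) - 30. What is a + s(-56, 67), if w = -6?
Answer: 3324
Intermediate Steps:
s(V, h) = -30 + V² + 14*h (s(V, h) = (V² + 14*h) - 30 = -30 + V² + 14*h)
a = -720 (a = -15*(-8)*(-6) = 120*(-6) = -720)
a + s(-56, 67) = -720 + (-30 + (-56)² + 14*67) = -720 + (-30 + 3136 + 938) = -720 + 4044 = 3324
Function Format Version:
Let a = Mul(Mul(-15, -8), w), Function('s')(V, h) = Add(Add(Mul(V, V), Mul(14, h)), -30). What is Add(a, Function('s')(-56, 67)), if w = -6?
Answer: 3324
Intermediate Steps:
Function('s')(V, h) = Add(-30, Pow(V, 2), Mul(14, h)) (Function('s')(V, h) = Add(Add(Pow(V, 2), Mul(14, h)), -30) = Add(-30, Pow(V, 2), Mul(14, h)))
a = -720 (a = Mul(Mul(-15, -8), -6) = Mul(120, -6) = -720)
Add(a, Function('s')(-56, 67)) = Add(-720, Add(-30, Pow(-56, 2), Mul(14, 67))) = Add(-720, Add(-30, 3136, 938)) = Add(-720, 4044) = 3324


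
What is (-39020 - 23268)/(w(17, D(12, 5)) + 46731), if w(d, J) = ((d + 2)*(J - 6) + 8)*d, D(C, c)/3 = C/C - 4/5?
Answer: -155720/112807 ≈ -1.3804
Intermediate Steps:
D(C, c) = ⅗ (D(C, c) = 3*(C/C - 4/5) = 3*(1 - 4*⅕) = 3*(1 - ⅘) = 3*(⅕) = ⅗)
w(d, J) = d*(8 + (-6 + J)*(2 + d)) (w(d, J) = ((2 + d)*(-6 + J) + 8)*d = ((-6 + J)*(2 + d) + 8)*d = (8 + (-6 + J)*(2 + d))*d = d*(8 + (-6 + J)*(2 + d)))
(-39020 - 23268)/(w(17, D(12, 5)) + 46731) = (-39020 - 23268)/(17*(-4 - 6*17 + 2*(⅗) + (⅗)*17) + 46731) = -62288/(17*(-4 - 102 + 6/5 + 51/5) + 46731) = -62288/(17*(-473/5) + 46731) = -62288/(-8041/5 + 46731) = -62288/225614/5 = -62288*5/225614 = -155720/112807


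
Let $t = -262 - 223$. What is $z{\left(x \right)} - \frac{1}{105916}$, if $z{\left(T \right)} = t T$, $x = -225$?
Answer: $\frac{11558083499}{105916} \approx 1.0913 \cdot 10^{5}$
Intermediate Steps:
$t = -485$
$z{\left(T \right)} = - 485 T$
$z{\left(x \right)} - \frac{1}{105916} = \left(-485\right) \left(-225\right) - \frac{1}{105916} = 109125 - \frac{1}{105916} = \frac{11558083499}{105916}$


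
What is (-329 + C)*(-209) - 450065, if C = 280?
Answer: -439824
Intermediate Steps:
(-329 + C)*(-209) - 450065 = (-329 + 280)*(-209) - 450065 = -49*(-209) - 450065 = 10241 - 450065 = -439824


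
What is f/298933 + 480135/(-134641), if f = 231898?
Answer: -112305217337/40248638053 ≈ -2.7903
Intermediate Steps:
f/298933 + 480135/(-134641) = 231898/298933 + 480135/(-134641) = 231898*(1/298933) + 480135*(-1/134641) = 231898/298933 - 480135/134641 = -112305217337/40248638053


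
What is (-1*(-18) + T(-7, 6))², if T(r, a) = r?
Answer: 121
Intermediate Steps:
(-1*(-18) + T(-7, 6))² = (-1*(-18) - 7)² = (18 - 7)² = 11² = 121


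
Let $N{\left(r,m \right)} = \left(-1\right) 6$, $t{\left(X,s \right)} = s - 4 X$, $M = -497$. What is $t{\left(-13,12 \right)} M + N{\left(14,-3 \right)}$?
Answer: $-31814$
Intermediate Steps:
$N{\left(r,m \right)} = -6$
$t{\left(-13,12 \right)} M + N{\left(14,-3 \right)} = \left(12 - -52\right) \left(-497\right) - 6 = \left(12 + 52\right) \left(-497\right) - 6 = 64 \left(-497\right) - 6 = -31808 - 6 = -31814$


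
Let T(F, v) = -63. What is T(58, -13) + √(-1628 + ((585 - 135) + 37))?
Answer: -63 + I*√1141 ≈ -63.0 + 33.779*I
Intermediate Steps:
T(58, -13) + √(-1628 + ((585 - 135) + 37)) = -63 + √(-1628 + ((585 - 135) + 37)) = -63 + √(-1628 + (450 + 37)) = -63 + √(-1628 + 487) = -63 + √(-1141) = -63 + I*√1141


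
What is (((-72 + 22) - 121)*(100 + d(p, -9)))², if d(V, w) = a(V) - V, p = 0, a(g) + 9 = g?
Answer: 242144721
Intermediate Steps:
a(g) = -9 + g
d(V, w) = -9 (d(V, w) = (-9 + V) - V = -9)
(((-72 + 22) - 121)*(100 + d(p, -9)))² = (((-72 + 22) - 121)*(100 - 9))² = ((-50 - 121)*91)² = (-171*91)² = (-15561)² = 242144721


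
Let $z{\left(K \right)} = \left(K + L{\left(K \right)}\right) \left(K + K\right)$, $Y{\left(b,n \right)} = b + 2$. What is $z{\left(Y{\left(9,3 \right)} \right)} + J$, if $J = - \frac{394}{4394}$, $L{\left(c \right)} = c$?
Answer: $\frac{1063151}{2197} \approx 483.91$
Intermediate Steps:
$Y{\left(b,n \right)} = 2 + b$
$z{\left(K \right)} = 4 K^{2}$ ($z{\left(K \right)} = \left(K + K\right) \left(K + K\right) = 2 K 2 K = 4 K^{2}$)
$J = - \frac{197}{2197}$ ($J = \left(-394\right) \frac{1}{4394} = - \frac{197}{2197} \approx -0.089668$)
$z{\left(Y{\left(9,3 \right)} \right)} + J = 4 \left(2 + 9\right)^{2} - \frac{197}{2197} = 4 \cdot 11^{2} - \frac{197}{2197} = 4 \cdot 121 - \frac{197}{2197} = 484 - \frac{197}{2197} = \frac{1063151}{2197}$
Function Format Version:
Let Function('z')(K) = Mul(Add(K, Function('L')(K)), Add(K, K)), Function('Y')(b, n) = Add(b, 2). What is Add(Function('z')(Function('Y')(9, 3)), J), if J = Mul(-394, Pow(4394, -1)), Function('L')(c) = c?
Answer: Rational(1063151, 2197) ≈ 483.91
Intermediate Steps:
Function('Y')(b, n) = Add(2, b)
Function('z')(K) = Mul(4, Pow(K, 2)) (Function('z')(K) = Mul(Add(K, K), Add(K, K)) = Mul(Mul(2, K), Mul(2, K)) = Mul(4, Pow(K, 2)))
J = Rational(-197, 2197) (J = Mul(-394, Rational(1, 4394)) = Rational(-197, 2197) ≈ -0.089668)
Add(Function('z')(Function('Y')(9, 3)), J) = Add(Mul(4, Pow(Add(2, 9), 2)), Rational(-197, 2197)) = Add(Mul(4, Pow(11, 2)), Rational(-197, 2197)) = Add(Mul(4, 121), Rational(-197, 2197)) = Add(484, Rational(-197, 2197)) = Rational(1063151, 2197)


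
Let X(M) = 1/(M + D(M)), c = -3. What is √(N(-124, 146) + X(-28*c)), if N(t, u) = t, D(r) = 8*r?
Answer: I*√1968603/126 ≈ 11.135*I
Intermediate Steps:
X(M) = 1/(9*M) (X(M) = 1/(M + 8*M) = 1/(9*M))
√(N(-124, 146) + X(-28*c)) = √(-124 + 1/(9*((-28*(-3))))) = √(-124 + (⅑)/84) = √(-124 + (⅑)*(1/84)) = √(-124 + 1/756) = √(-93743/756) = I*√1968603/126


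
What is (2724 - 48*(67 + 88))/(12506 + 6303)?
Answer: -4716/18809 ≈ -0.25073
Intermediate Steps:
(2724 - 48*(67 + 88))/(12506 + 6303) = (2724 - 48*155)/18809 = (2724 - 7440)*(1/18809) = -4716*1/18809 = -4716/18809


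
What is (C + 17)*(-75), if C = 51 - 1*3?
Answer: -4875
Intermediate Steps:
C = 48 (C = 51 - 3 = 48)
(C + 17)*(-75) = (48 + 17)*(-75) = 65*(-75) = -4875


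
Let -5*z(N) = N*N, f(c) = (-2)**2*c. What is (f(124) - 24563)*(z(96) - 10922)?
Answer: 1536100342/5 ≈ 3.0722e+8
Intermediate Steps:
f(c) = 4*c
z(N) = -N**2/5 (z(N) = -N*N/5 = -N**2/5)
(f(124) - 24563)*(z(96) - 10922) = (4*124 - 24563)*(-1/5*96**2 - 10922) = (496 - 24563)*(-1/5*9216 - 10922) = -24067*(-9216/5 - 10922) = -24067*(-63826/5) = 1536100342/5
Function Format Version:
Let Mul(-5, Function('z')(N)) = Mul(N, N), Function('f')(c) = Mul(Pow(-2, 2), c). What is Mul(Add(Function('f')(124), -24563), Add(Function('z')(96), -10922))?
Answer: Rational(1536100342, 5) ≈ 3.0722e+8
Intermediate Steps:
Function('f')(c) = Mul(4, c)
Function('z')(N) = Mul(Rational(-1, 5), Pow(N, 2)) (Function('z')(N) = Mul(Rational(-1, 5), Mul(N, N)) = Mul(Rational(-1, 5), Pow(N, 2)))
Mul(Add(Function('f')(124), -24563), Add(Function('z')(96), -10922)) = Mul(Add(Mul(4, 124), -24563), Add(Mul(Rational(-1, 5), Pow(96, 2)), -10922)) = Mul(Add(496, -24563), Add(Mul(Rational(-1, 5), 9216), -10922)) = Mul(-24067, Add(Rational(-9216, 5), -10922)) = Mul(-24067, Rational(-63826, 5)) = Rational(1536100342, 5)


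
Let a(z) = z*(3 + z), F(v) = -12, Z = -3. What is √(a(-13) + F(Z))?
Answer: √118 ≈ 10.863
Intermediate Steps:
√(a(-13) + F(Z)) = √(-13*(3 - 13) - 12) = √(-13*(-10) - 12) = √(130 - 12) = √118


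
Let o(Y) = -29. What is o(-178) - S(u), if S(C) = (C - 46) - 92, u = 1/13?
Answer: 1416/13 ≈ 108.92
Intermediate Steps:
u = 1/13 ≈ 0.076923
S(C) = -138 + C (S(C) = (-46 + C) - 92 = -138 + C)
o(-178) - S(u) = -29 - (-138 + 1/13) = -29 - 1*(-1793/13) = -29 + 1793/13 = 1416/13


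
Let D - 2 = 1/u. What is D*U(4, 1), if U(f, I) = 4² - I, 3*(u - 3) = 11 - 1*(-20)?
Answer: 249/8 ≈ 31.125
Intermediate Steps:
u = 40/3 (u = 3 + (11 - 1*(-20))/3 = 3 + (11 + 20)/3 = 3 + (⅓)*31 = 3 + 31/3 = 40/3 ≈ 13.333)
U(f, I) = 16 - I
D = 83/40 (D = 2 + 1/(40/3) = 2 + 3/40 = 83/40 ≈ 2.0750)
D*U(4, 1) = 83*(16 - 1*1)/40 = 83*(16 - 1)/40 = (83/40)*15 = 249/8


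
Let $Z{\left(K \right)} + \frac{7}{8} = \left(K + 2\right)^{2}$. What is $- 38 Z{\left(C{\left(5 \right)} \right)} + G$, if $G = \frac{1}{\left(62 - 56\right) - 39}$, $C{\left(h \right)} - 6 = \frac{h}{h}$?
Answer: $- \frac{401911}{132} \approx -3044.8$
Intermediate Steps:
$C{\left(h \right)} = 7$ ($C{\left(h \right)} = 6 + \frac{h}{h} = 6 + 1 = 7$)
$Z{\left(K \right)} = - \frac{7}{8} + \left(2 + K\right)^{2}$ ($Z{\left(K \right)} = - \frac{7}{8} + \left(K + 2\right)^{2} = - \frac{7}{8} + \left(2 + K\right)^{2}$)
$G = - \frac{1}{33}$ ($G = \frac{1}{\left(62 - 56\right) - 39} = \frac{1}{6 - 39} = \frac{1}{-33} = - \frac{1}{33} \approx -0.030303$)
$- 38 Z{\left(C{\left(5 \right)} \right)} + G = - 38 \left(- \frac{7}{8} + \left(2 + 7\right)^{2}\right) - \frac{1}{33} = - 38 \left(- \frac{7}{8} + 9^{2}\right) - \frac{1}{33} = - 38 \left(- \frac{7}{8} + 81\right) - \frac{1}{33} = \left(-38\right) \frac{641}{8} - \frac{1}{33} = - \frac{12179}{4} - \frac{1}{33} = - \frac{401911}{132}$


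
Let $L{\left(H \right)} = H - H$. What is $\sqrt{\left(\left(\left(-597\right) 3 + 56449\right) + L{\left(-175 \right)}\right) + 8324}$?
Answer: $3 \sqrt{6998} \approx 250.96$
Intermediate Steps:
$L{\left(H \right)} = 0$
$\sqrt{\left(\left(\left(-597\right) 3 + 56449\right) + L{\left(-175 \right)}\right) + 8324} = \sqrt{\left(\left(\left(-597\right) 3 + 56449\right) + 0\right) + 8324} = \sqrt{\left(\left(-1791 + 56449\right) + 0\right) + 8324} = \sqrt{\left(54658 + 0\right) + 8324} = \sqrt{54658 + 8324} = \sqrt{62982} = 3 \sqrt{6998}$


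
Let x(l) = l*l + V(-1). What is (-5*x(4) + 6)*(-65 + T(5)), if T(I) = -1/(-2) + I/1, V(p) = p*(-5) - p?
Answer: 6188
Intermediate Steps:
V(p) = -6*p (V(p) = -5*p - p = -6*p)
x(l) = 6 + l² (x(l) = l*l - 6*(-1) = l² + 6 = 6 + l²)
T(I) = ½ + I (T(I) = -1*(-½) + I*1 = ½ + I)
(-5*x(4) + 6)*(-65 + T(5)) = (-5*(6 + 4²) + 6)*(-65 + (½ + 5)) = (-5*(6 + 16) + 6)*(-65 + 11/2) = (-5*22 + 6)*(-119/2) = (-110 + 6)*(-119/2) = -104*(-119/2) = 6188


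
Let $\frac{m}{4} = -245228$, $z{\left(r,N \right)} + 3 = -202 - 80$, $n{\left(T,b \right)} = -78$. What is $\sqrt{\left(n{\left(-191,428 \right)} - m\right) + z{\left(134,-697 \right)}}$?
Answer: $\sqrt{980549} \approx 990.23$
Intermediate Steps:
$z{\left(r,N \right)} = -285$ ($z{\left(r,N \right)} = -3 - 282 = -285$)
$m = -980912$ ($m = 4 \left(-245228\right) = -980912$)
$\sqrt{\left(n{\left(-191,428 \right)} - m\right) + z{\left(134,-697 \right)}} = \sqrt{\left(-78 - -980912\right) - 285} = \sqrt{\left(-78 + 980912\right) - 285} = \sqrt{980834 - 285} = \sqrt{980549}$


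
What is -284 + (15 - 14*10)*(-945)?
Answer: 117841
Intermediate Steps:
-284 + (15 - 14*10)*(-945) = -284 + (15 - 140)*(-945) = -284 - 125*(-945) = -284 + 118125 = 117841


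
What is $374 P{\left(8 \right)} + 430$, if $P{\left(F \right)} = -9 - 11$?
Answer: $-7050$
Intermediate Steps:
$P{\left(F \right)} = -20$ ($P{\left(F \right)} = -9 - 11 = -20$)
$374 P{\left(8 \right)} + 430 = 374 \left(-20\right) + 430 = -7480 + 430 = -7050$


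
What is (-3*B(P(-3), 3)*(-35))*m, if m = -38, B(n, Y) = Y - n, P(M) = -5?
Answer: -31920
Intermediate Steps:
(-3*B(P(-3), 3)*(-35))*m = (-3*(3 - 1*(-5))*(-35))*(-38) = (-3*(3 + 5)*(-35))*(-38) = (-3*8*(-35))*(-38) = -24*(-35)*(-38) = 840*(-38) = -31920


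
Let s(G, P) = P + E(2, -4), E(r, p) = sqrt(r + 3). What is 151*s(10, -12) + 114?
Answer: -1698 + 151*sqrt(5) ≈ -1360.4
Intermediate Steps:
E(r, p) = sqrt(3 + r)
s(G, P) = P + sqrt(5) (s(G, P) = P + sqrt(3 + 2) = P + sqrt(5))
151*s(10, -12) + 114 = 151*(-12 + sqrt(5)) + 114 = (-1812 + 151*sqrt(5)) + 114 = -1698 + 151*sqrt(5)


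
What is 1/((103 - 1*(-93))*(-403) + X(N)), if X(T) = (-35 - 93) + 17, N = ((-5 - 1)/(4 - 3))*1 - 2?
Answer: -1/79099 ≈ -1.2642e-5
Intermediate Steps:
N = -8 (N = -6/1*1 - 2 = -6*1*1 - 2 = -6*1 - 2 = -6 - 2 = -8)
X(T) = -111 (X(T) = -128 + 17 = -111)
1/((103 - 1*(-93))*(-403) + X(N)) = 1/((103 - 1*(-93))*(-403) - 111) = 1/((103 + 93)*(-403) - 111) = 1/(196*(-403) - 111) = 1/(-78988 - 111) = 1/(-79099) = -1/79099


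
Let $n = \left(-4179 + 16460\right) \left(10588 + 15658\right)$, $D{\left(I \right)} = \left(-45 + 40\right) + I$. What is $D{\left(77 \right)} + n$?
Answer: $322327198$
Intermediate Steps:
$D{\left(I \right)} = -5 + I$
$n = 322327126$ ($n = 12281 \cdot 26246 = 322327126$)
$D{\left(77 \right)} + n = \left(-5 + 77\right) + 322327126 = 72 + 322327126 = 322327198$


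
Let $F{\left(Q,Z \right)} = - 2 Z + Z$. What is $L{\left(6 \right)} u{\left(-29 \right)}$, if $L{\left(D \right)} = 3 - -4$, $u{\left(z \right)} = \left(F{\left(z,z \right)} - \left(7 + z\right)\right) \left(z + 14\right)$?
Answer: $-5355$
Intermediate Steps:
$F{\left(Q,Z \right)} = - Z$
$u{\left(z \right)} = \left(-7 - 2 z\right) \left(14 + z\right)$ ($u{\left(z \right)} = \left(- z - \left(7 + z\right)\right) \left(z + 14\right) = \left(-7 - 2 z\right) \left(14 + z\right)$)
$L{\left(D \right)} = 7$ ($L{\left(D \right)} = 3 + 4 = 7$)
$L{\left(6 \right)} u{\left(-29 \right)} = 7 \left(-98 - -1015 - 2 \left(-29\right)^{2}\right) = 7 \left(-98 + 1015 - 1682\right) = 7 \left(-765\right) = -5355$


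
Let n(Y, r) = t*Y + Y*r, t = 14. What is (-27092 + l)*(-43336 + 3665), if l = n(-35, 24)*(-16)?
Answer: 230567852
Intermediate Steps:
n(Y, r) = 14*Y + Y*r
l = 21280 (l = -35*(14 + 24)*(-16) = -35*38*(-16) = -1330*(-16) = 21280)
(-27092 + l)*(-43336 + 3665) = (-27092 + 21280)*(-43336 + 3665) = -5812*(-39671) = 230567852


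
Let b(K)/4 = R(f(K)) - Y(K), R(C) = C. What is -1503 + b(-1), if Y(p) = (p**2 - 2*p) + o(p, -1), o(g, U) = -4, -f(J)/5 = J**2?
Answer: -1519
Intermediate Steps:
f(J) = -5*J**2
Y(p) = -4 + p**2 - 2*p (Y(p) = (p**2 - 2*p) - 4 = -4 + p**2 - 2*p)
b(K) = 16 - 24*K**2 + 8*K (b(K) = 4*(-5*K**2 - (-4 + K**2 - 2*K)) = 4*(-5*K**2 + (4 - K**2 + 2*K)) = 4*(4 - 6*K**2 + 2*K) = 16 - 24*K**2 + 8*K)
-1503 + b(-1) = -1503 + (16 - 24*(-1)**2 + 8*(-1)) = -1503 + (16 - 24*1 - 8) = -1503 + (16 - 24 - 8) = -1503 - 16 = -1519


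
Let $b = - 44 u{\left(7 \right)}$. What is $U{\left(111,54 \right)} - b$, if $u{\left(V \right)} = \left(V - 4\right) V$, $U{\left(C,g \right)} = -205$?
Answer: $719$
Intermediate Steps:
$u{\left(V \right)} = V \left(-4 + V\right)$ ($u{\left(V \right)} = \left(-4 + V\right) V = V \left(-4 + V\right)$)
$b = -924$ ($b = - 44 \cdot 7 \left(-4 + 7\right) = - 44 \cdot 7 \cdot 3 = \left(-44\right) 21 = -924$)
$U{\left(111,54 \right)} - b = -205 - -924 = -205 + 924 = 719$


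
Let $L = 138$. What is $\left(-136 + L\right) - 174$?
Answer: $-172$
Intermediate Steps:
$\left(-136 + L\right) - 174 = \left(-136 + 138\right) - 174 = 2 - 174 = -172$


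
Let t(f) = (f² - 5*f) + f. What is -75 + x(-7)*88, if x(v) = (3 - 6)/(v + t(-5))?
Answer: -1557/19 ≈ -81.947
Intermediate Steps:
t(f) = f² - 4*f
x(v) = -3/(45 + v) (x(v) = (3 - 6)/(v - 5*(-4 - 5)) = -3/(v - 5*(-9)) = -3/(v + 45) = -3/(45 + v))
-75 + x(-7)*88 = -75 - 3/(45 - 7)*88 = -75 - 3/38*88 = -75 - 132/19 = -1557/19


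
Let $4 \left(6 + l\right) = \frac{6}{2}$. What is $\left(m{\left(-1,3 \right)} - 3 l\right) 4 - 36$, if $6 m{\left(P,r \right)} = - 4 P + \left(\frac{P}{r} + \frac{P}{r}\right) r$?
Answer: $\frac{85}{3} \approx 28.333$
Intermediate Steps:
$l = - \frac{21}{4}$ ($l = -6 + \frac{6 \cdot \frac{1}{2}}{4} = -6 + \frac{1}{4} \cdot 3 = -6 + \frac{3}{4} = - \frac{21}{4} \approx -5.25$)
$m{\left(P,r \right)} = - \frac{P}{3}$ ($m{\left(P,r \right)} = \frac{- 4 P + \left(\frac{P}{r} + \frac{P}{r}\right) r}{6} = \frac{- 4 P + \frac{2 P}{r} r}{6} = \frac{- 4 P + 2 P}{6} = \frac{\left(-2\right) P}{6} = - \frac{P}{3}$)
$\left(m{\left(-1,3 \right)} - 3 l\right) 4 - 36 = \left(\left(- \frac{1}{3}\right) \left(-1\right) - - \frac{63}{4}\right) 4 - 36 = \left(\frac{1}{3} + \frac{63}{4}\right) 4 - 36 = \frac{193}{12} \cdot 4 - 36 = \frac{193}{3} - 36 = \frac{85}{3}$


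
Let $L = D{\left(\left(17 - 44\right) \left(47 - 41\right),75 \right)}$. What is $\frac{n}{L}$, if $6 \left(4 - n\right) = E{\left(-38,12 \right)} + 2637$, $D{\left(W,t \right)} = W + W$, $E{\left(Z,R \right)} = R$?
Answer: $\frac{875}{648} \approx 1.3503$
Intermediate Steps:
$D{\left(W,t \right)} = 2 W$
$L = -324$ ($L = 2 \left(17 - 44\right) \left(47 - 41\right) = 2 \left(\left(-27\right) 6\right) = 2 \left(-162\right) = -324$)
$n = - \frac{875}{2}$ ($n = 4 - \frac{12 + 2637}{6} = 4 - \frac{883}{2} = - \frac{875}{2} \approx -437.5$)
$\frac{n}{L} = - \frac{875}{2 \left(-324\right)} = \left(- \frac{875}{2}\right) \left(- \frac{1}{324}\right) = \frac{875}{648}$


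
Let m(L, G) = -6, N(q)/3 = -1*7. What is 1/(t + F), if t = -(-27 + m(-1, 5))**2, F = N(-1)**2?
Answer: -1/648 ≈ -0.0015432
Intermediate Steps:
N(q) = -21 (N(q) = 3*(-1*7) = 3*(-7) = -21)
F = 441 (F = (-21)**2 = 441)
t = -1089 (t = -(-27 - 6)**2 = -1*(-33)**2 = -1*1089 = -1089)
1/(t + F) = 1/(-1089 + 441) = 1/(-648) = -1/648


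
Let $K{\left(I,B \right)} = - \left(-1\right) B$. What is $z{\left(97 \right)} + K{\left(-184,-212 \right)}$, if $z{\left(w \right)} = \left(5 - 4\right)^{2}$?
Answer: $-211$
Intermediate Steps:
$z{\left(w \right)} = 1$ ($z{\left(w \right)} = 1^{2} = 1$)
$K{\left(I,B \right)} = B$
$z{\left(97 \right)} + K{\left(-184,-212 \right)} = 1 - 212 = -211$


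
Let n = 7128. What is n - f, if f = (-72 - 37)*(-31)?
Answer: 3749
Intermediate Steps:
f = 3379 (f = -109*(-31) = 3379)
n - f = 7128 - 1*3379 = 7128 - 3379 = 3749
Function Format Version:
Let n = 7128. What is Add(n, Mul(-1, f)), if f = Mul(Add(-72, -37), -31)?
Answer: 3749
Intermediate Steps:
f = 3379 (f = Mul(-109, -31) = 3379)
Add(n, Mul(-1, f)) = Add(7128, Mul(-1, 3379)) = Add(7128, -3379) = 3749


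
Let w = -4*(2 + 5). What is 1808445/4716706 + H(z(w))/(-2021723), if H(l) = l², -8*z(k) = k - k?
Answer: 1808445/4716706 ≈ 0.38341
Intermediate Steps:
w = -28 (w = -4*7 = -28)
z(k) = 0 (z(k) = -(k - k)/8 = -⅛*0 = 0)
1808445/4716706 + H(z(w))/(-2021723) = 1808445/4716706 + 0²/(-2021723) = 1808445*(1/4716706) + 0*(-1/2021723) = 1808445/4716706 + 0 = 1808445/4716706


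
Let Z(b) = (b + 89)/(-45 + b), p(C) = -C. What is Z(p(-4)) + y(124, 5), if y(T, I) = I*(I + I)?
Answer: 1957/41 ≈ 47.732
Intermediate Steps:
y(T, I) = 2*I² (y(T, I) = I*(2*I) = 2*I²)
Z(b) = (89 + b)/(-45 + b)
Z(p(-4)) + y(124, 5) = (89 - 1*(-4))/(-45 - 1*(-4)) + 2*5² = (89 + 4)/(-45 + 4) + 2*25 = 93/(-41) + 50 = -1/41*93 + 50 = -93/41 + 50 = 1957/41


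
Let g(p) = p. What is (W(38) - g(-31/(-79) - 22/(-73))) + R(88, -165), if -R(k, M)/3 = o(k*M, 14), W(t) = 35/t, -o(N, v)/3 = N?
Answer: -28637949473/219146 ≈ -1.3068e+5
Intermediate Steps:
o(N, v) = -3*N
R(k, M) = 9*M*k (R(k, M) = -(-9)*k*M = -(-9)*M*k = 9*M*k)
(W(38) - g(-31/(-79) - 22/(-73))) + R(88, -165) = (35/38 - (-31/(-79) - 22/(-73))) + 9*(-165)*88 = (35*(1/38) - (-31*(-1/79) - 22*(-1/73))) - 130680 = (35/38 - (31/79 + 22/73)) - 130680 = (35/38 - 1*4001/5767) - 130680 = (35/38 - 4001/5767) - 130680 = 49807/219146 - 130680 = -28637949473/219146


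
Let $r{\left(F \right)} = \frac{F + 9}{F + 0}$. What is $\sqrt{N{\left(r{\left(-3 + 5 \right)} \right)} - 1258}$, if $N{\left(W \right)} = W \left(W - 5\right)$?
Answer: $\frac{i \sqrt{5021}}{2} \approx 35.43 i$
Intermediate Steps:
$r{\left(F \right)} = \frac{9 + F}{F}$
$N{\left(W \right)} = W \left(-5 + W\right)$
$\sqrt{N{\left(r{\left(-3 + 5 \right)} \right)} - 1258} = \sqrt{\frac{9 + \left(-3 + 5\right)}{-3 + 5} \left(-5 + \frac{9 + \left(-3 + 5\right)}{-3 + 5}\right) - 1258} = \sqrt{\frac{9 + 2}{2} \left(-5 + \frac{9 + 2}{2}\right) - 1258} = \sqrt{\frac{1}{2} \cdot 11 \left(-5 + \frac{1}{2} \cdot 11\right) - 1258} = \sqrt{\frac{11 \left(-5 + \frac{11}{2}\right)}{2} - 1258} = \sqrt{\frac{11}{2} \cdot \frac{1}{2} - 1258} = \sqrt{\frac{11}{4} - 1258} = \sqrt{- \frac{5021}{4}} = \frac{i \sqrt{5021}}{2}$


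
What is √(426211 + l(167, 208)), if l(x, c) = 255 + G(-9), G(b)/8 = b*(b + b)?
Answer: √427762 ≈ 654.04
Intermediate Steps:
G(b) = 16*b² (G(b) = 8*(b*(b + b)) = 8*(b*(2*b)) = 8*(2*b²) = 16*b²)
l(x, c) = 1551 (l(x, c) = 255 + 16*(-9)² = 255 + 16*81 = 255 + 1296 = 1551)
√(426211 + l(167, 208)) = √(426211 + 1551) = √427762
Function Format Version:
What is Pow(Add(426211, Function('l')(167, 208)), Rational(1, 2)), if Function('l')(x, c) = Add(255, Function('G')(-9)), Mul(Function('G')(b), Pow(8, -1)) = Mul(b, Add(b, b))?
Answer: Pow(427762, Rational(1, 2)) ≈ 654.04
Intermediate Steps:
Function('G')(b) = Mul(16, Pow(b, 2)) (Function('G')(b) = Mul(8, Mul(b, Add(b, b))) = Mul(8, Mul(b, Mul(2, b))) = Mul(8, Mul(2, Pow(b, 2))) = Mul(16, Pow(b, 2)))
Function('l')(x, c) = 1551 (Function('l')(x, c) = Add(255, Mul(16, Pow(-9, 2))) = Add(255, Mul(16, 81)) = Add(255, 1296) = 1551)
Pow(Add(426211, Function('l')(167, 208)), Rational(1, 2)) = Pow(Add(426211, 1551), Rational(1, 2)) = Pow(427762, Rational(1, 2))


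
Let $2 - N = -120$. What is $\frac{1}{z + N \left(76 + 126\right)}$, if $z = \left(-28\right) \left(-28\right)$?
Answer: $\frac{1}{25428} \approx 3.9327 \cdot 10^{-5}$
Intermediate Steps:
$N = 122$ ($N = 2 - -120 = 2 + 120 = 122$)
$z = 784$
$\frac{1}{z + N \left(76 + 126\right)} = \frac{1}{784 + 122 \left(76 + 126\right)} = \frac{1}{784 + 122 \cdot 202} = \frac{1}{784 + 24644} = \frac{1}{25428}$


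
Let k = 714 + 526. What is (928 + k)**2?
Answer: 4700224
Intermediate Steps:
k = 1240
(928 + k)**2 = (928 + 1240)**2 = 2168**2 = 4700224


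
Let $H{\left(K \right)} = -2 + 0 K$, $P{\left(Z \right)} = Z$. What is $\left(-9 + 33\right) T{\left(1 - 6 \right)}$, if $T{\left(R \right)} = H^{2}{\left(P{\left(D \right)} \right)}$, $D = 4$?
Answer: $96$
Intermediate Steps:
$H{\left(K \right)} = -2$ ($H{\left(K \right)} = -2 + 0 = -2$)
$T{\left(R \right)} = 4$ ($T{\left(R \right)} = \left(-2\right)^{2} = 4$)
$\left(-9 + 33\right) T{\left(1 - 6 \right)} = \left(-9 + 33\right) 4 = 24 \cdot 4 = 96$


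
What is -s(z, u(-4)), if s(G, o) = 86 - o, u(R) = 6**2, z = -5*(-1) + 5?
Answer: -50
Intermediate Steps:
z = 10 (z = 5 + 5 = 10)
u(R) = 36
-s(z, u(-4)) = -(86 - 1*36) = -(86 - 36) = -1*50 = -50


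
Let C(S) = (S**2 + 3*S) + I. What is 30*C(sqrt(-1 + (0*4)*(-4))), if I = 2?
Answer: 30 + 90*I ≈ 30.0 + 90.0*I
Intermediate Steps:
C(S) = 2 + S**2 + 3*S (C(S) = (S**2 + 3*S) + 2 = 2 + S**2 + 3*S)
30*C(sqrt(-1 + (0*4)*(-4))) = 30*(2 + (sqrt(-1 + (0*4)*(-4)))**2 + 3*sqrt(-1 + (0*4)*(-4))) = 30*(2 + (sqrt(-1 + 0*(-4)))**2 + 3*sqrt(-1 + 0*(-4))) = 30*(2 + (sqrt(-1 + 0))**2 + 3*sqrt(-1 + 0)) = 30*(2 + (sqrt(-1))**2 + 3*sqrt(-1)) = 30*(2 + I**2 + 3*I) = 30*(2 - 1 + 3*I) = 30*(1 + 3*I) = 30 + 90*I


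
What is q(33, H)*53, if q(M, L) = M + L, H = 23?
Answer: 2968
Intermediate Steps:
q(M, L) = L + M
q(33, H)*53 = (23 + 33)*53 = 56*53 = 2968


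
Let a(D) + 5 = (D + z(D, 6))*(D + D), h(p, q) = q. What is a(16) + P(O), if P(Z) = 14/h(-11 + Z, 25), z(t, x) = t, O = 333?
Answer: 25489/25 ≈ 1019.6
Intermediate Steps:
P(Z) = 14/25
a(D) = -5 + 4*D² (a(D) = -5 + (D + D)*(D + D) = -5 + (2*D)*(2*D) = -5 + 4*D²)
a(16) + P(O) = (-5 + 4*16²) + 14/25 = (-5 + 4*256) + 14/25 = (-5 + 1024) + 14/25 = 1019 + 14/25 = 25489/25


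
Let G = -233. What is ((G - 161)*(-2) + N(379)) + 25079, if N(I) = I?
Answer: 26246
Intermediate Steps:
((G - 161)*(-2) + N(379)) + 25079 = ((-233 - 161)*(-2) + 379) + 25079 = (-394*(-2) + 379) + 25079 = (788 + 379) + 25079 = 1167 + 25079 = 26246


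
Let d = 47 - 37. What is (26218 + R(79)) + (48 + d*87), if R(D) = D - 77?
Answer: 27138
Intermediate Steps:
d = 10
R(D) = -77 + D
(26218 + R(79)) + (48 + d*87) = (26218 + (-77 + 79)) + (48 + 10*87) = (26218 + 2) + (48 + 870) = 26220 + 918 = 27138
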